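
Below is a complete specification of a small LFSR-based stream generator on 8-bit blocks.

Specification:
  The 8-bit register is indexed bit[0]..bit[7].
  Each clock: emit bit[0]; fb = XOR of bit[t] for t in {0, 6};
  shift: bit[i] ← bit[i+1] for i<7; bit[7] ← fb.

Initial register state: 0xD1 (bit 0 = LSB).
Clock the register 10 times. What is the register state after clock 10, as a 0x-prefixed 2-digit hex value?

0x8E

reg_0 = 0xD1
clock 1: out=1, reg = 0x68
clock 2: out=0, reg = 0xB4
clock 3: out=0, reg = 0x5A
clock 4: out=0, reg = 0xAD
clock 5: out=1, reg = 0xD6
clock 6: out=0, reg = 0xEB
clock 7: out=1, reg = 0x75
clock 8: out=1, reg = 0x3A
clock 9: out=0, reg = 0x1D
clock 10: out=1, reg = 0x8E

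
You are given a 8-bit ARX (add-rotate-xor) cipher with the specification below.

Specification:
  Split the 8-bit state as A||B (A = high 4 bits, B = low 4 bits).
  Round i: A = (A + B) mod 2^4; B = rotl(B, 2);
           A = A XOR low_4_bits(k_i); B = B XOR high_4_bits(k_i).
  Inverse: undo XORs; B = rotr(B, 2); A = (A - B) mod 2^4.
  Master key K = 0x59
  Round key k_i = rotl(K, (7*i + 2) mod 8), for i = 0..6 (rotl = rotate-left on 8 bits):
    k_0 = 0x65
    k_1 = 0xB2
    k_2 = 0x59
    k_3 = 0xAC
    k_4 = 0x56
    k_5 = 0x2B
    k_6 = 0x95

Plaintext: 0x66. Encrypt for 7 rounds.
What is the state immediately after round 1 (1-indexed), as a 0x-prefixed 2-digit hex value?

s_0 = plaintext = 0x66
s_1 = Round(s_0, k_0) = 0x9F
s_2 = Round(s_1, k_1) = 0xA4
s_3 = Round(s_2, k_2) = 0x74
s_4 = Round(s_3, k_3) = 0x7B
s_5 = Round(s_4, k_4) = 0x4B
s_6 = Round(s_5, k_5) = 0x4C
s_7 = Round(s_6, k_6) = 0x5A

0x9F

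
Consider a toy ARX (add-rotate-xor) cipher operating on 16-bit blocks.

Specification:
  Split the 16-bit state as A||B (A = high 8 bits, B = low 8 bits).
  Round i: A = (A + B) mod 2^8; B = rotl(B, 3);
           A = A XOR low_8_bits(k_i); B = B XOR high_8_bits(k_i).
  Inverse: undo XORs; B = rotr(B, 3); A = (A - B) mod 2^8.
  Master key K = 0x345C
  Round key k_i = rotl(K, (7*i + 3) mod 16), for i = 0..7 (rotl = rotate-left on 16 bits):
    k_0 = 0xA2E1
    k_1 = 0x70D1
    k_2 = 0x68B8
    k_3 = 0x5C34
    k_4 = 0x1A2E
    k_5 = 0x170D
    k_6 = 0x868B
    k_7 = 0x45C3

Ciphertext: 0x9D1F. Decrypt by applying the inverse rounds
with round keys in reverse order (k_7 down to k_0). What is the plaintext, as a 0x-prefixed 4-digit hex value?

0x5DFB

s_0 = ciphertext = 0x9D1F
s_1 = InvRound(s_0, k_7) = 0x134B
s_2 = InvRound(s_1, k_6) = 0xDFB9
s_3 = InvRound(s_2, k_5) = 0xFDD5
s_4 = InvRound(s_3, k_4) = 0xDAF9
s_5 = InvRound(s_4, k_3) = 0x3AB4
s_6 = InvRound(s_5, k_2) = 0xE79B
s_7 = InvRound(s_6, k_1) = 0xB97D
s_8 = InvRound(s_7, k_0) = 0x5DFB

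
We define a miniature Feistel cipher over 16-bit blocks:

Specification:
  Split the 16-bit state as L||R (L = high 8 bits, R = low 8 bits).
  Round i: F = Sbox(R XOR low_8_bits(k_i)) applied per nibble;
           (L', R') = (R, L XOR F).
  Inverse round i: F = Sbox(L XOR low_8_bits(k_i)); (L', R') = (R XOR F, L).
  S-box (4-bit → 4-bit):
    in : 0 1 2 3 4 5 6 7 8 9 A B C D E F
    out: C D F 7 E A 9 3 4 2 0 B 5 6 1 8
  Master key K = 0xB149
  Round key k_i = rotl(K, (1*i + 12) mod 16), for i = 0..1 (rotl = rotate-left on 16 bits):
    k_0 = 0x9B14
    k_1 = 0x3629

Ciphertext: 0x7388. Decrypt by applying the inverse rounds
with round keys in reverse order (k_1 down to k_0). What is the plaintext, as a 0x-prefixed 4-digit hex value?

0x0628

s_0 = ciphertext = 0x7388
s_1 = InvRound(s_0, k_1) = 0x2873
s_2 = InvRound(s_1, k_0) = 0x0628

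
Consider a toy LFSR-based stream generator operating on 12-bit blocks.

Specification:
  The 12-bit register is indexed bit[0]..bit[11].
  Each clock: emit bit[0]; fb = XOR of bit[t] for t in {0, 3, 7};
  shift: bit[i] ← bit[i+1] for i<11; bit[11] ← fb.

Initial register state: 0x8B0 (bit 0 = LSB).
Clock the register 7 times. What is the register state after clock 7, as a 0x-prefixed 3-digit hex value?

reg_0 = 0x8B0
clock 1: out=0, reg = 0xC58
clock 2: out=0, reg = 0xE2C
clock 3: out=0, reg = 0xF16
clock 4: out=0, reg = 0x78B
clock 5: out=1, reg = 0xBC5
clock 6: out=1, reg = 0x5E2
clock 7: out=0, reg = 0xAF1

0xAF1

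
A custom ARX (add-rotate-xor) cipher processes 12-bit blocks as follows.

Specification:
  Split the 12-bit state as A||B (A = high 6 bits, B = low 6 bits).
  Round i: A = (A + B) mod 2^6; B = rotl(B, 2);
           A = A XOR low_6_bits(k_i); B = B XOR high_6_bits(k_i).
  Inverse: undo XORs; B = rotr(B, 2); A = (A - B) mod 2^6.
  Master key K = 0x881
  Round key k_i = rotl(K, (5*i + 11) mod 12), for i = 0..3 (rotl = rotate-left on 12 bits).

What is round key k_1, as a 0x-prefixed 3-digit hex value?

0x818

K = 0x881
k_0 = rotl(K, (5*0+11) mod 12) = rotl(K, 11) = 0xC40
k_1 = rotl(K, (5*1+11) mod 12) = rotl(K, 4) = 0x818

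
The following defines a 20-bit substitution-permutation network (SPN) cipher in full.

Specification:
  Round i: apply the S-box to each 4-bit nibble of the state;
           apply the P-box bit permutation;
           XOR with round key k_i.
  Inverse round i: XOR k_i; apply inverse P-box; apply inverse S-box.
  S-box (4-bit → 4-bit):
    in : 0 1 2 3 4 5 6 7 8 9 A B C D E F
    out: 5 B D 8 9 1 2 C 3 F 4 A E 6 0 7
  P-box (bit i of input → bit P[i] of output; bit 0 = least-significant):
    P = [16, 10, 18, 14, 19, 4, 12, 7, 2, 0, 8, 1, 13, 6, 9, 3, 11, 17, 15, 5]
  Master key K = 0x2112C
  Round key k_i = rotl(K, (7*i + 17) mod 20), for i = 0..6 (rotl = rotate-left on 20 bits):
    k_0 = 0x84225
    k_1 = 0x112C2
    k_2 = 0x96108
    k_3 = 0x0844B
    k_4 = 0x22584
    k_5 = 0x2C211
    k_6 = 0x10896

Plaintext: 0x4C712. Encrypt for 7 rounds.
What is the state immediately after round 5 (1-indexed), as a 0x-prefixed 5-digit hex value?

s_0 = plaintext = 0x4C712
s_1 = Round(s_0, k_0) = 0x509DF
s_2 = Round(s_1, k_1) = 0x42DD5
s_3 = Round(s_2, k_2) = 0x85A31
s_4 = Round(s_3, k_3) = 0x3E9CB
s_5 = Round(s_4, k_4) = 0x27033
s_6 = Round(s_5, k_5) = 0x209BD
s_7 = Round(s_6, k_6) = 0x5A721

0x27033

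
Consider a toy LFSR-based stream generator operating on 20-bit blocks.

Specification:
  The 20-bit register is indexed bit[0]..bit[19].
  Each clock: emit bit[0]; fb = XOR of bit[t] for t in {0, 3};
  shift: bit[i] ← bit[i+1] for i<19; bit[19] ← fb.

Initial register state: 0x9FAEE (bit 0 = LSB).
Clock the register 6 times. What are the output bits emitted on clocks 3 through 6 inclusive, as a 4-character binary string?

reg_0 = 0x9FAEE
clock 1: out=0, reg = 0xCFD77
clock 2: out=1, reg = 0xE7EBB
clock 3: out=1, reg = 0x73F5D
clock 4: out=1, reg = 0x39FAE
clock 5: out=0, reg = 0x9CFD7
clock 6: out=1, reg = 0xCE7EB

1101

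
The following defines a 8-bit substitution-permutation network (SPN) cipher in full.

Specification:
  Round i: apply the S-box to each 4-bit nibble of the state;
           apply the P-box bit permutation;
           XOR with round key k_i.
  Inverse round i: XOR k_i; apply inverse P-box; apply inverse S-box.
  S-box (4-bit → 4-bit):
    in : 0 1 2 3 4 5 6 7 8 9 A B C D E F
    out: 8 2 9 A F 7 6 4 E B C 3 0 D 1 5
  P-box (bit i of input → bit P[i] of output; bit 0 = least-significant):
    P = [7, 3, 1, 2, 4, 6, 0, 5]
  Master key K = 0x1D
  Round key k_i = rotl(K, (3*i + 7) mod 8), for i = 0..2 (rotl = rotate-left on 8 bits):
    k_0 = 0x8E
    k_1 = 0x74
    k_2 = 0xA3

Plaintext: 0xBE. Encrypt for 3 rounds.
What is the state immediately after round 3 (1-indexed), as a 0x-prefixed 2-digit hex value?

s_0 = plaintext = 0xBE
s_1 = Round(s_0, k_0) = 0x5E
s_2 = Round(s_1, k_1) = 0xA5
s_3 = Round(s_2, k_2) = 0x08

0x08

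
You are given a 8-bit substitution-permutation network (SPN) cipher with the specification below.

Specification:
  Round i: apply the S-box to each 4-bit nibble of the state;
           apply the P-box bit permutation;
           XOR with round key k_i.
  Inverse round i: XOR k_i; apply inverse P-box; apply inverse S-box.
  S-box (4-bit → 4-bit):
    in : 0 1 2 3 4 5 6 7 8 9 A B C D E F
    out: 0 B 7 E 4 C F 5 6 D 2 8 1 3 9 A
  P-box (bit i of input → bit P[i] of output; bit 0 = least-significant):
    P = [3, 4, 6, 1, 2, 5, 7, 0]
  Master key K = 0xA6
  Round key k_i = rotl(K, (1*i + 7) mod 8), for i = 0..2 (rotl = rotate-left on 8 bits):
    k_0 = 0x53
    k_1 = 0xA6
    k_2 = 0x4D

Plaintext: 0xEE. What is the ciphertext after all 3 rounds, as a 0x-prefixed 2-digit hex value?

0xFB

s_0 = plaintext = 0xEE
s_1 = Round(s_0, k_0) = 0x5C
s_2 = Round(s_1, k_1) = 0x2F
s_3 = Round(s_2, k_2) = 0xFB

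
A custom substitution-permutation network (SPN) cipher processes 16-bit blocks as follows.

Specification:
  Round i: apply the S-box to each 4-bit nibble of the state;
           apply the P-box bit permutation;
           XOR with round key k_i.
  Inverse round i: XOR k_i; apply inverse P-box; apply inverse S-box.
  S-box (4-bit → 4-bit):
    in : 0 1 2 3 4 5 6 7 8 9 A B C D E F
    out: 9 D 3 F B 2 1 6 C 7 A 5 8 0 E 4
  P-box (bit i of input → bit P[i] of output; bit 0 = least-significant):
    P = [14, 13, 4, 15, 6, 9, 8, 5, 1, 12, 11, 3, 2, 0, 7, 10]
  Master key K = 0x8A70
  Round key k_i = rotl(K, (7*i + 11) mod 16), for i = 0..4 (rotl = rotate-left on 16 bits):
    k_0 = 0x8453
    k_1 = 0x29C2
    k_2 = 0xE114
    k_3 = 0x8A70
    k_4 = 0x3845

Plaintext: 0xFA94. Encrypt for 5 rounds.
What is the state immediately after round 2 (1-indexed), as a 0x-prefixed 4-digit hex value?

0x7213

s_0 = plaintext = 0xFA94
s_1 = Round(s_0, k_0) = 0x779B
s_2 = Round(s_1, k_1) = 0x7213
s_3 = Round(s_2, k_2) = 0x10E7
s_4 = Round(s_3, k_3) = 0xADCE
s_5 = Round(s_4, k_4) = 0x9C74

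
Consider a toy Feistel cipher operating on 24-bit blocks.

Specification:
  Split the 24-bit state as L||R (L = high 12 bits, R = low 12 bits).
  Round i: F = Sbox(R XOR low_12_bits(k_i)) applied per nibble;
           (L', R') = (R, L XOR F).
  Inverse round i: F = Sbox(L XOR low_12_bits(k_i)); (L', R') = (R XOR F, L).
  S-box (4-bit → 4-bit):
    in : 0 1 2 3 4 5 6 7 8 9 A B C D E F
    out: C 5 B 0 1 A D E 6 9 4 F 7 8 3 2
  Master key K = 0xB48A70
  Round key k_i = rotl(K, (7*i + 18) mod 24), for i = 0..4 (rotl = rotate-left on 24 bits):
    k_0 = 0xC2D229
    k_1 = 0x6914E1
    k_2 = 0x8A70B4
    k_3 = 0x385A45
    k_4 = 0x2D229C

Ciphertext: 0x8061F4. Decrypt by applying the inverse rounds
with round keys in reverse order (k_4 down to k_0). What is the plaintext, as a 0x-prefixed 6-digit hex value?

0xAC90A2

s_0 = ciphertext = 0x8061F4
s_1 = InvRound(s_0, k_4) = 0x560806
s_2 = InvRound(s_1, k_3) = 0xABC560
s_3 = InvRound(s_2, k_2) = 0x1A6ABC
s_4 = InvRound(s_3, k_1) = 0x0A21A6
s_5 = InvRound(s_4, k_0) = 0xAC90A2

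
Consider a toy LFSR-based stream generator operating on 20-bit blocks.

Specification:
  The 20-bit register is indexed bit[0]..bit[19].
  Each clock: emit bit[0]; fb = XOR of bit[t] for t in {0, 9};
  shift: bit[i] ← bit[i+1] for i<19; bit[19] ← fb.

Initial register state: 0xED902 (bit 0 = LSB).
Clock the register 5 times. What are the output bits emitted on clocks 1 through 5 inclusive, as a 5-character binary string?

reg_0 = 0xED902
clock 1: out=0, reg = 0x76C81
clock 2: out=1, reg = 0xBB640
clock 3: out=0, reg = 0xDDB20
clock 4: out=0, reg = 0xEED90
clock 5: out=0, reg = 0x776C8

01000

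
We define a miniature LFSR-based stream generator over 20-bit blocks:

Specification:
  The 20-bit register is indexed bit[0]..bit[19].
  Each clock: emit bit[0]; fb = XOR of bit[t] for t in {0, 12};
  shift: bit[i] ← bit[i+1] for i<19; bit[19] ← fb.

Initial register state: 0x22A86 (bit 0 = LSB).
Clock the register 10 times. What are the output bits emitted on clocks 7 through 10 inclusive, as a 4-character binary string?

0101

reg_0 = 0x22A86
clock 1: out=0, reg = 0x11543
clock 2: out=1, reg = 0x08AA1
clock 3: out=1, reg = 0x84550
clock 4: out=0, reg = 0x422A8
clock 5: out=0, reg = 0x21154
clock 6: out=0, reg = 0x908AA
clock 7: out=0, reg = 0x48455
clock 8: out=1, reg = 0xA422A
clock 9: out=0, reg = 0x52115
clock 10: out=1, reg = 0xA908A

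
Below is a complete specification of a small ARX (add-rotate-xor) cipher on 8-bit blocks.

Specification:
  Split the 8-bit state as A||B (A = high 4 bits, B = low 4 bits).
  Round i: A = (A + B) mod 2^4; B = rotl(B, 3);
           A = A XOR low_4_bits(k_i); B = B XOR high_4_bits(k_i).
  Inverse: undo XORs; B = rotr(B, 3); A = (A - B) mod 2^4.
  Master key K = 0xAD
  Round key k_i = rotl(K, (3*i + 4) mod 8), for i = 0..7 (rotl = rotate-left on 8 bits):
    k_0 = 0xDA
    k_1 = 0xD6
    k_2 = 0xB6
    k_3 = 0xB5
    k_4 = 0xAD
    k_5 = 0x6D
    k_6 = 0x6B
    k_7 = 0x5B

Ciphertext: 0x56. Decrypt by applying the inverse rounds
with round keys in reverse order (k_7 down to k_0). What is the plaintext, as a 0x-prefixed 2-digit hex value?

s_0 = ciphertext = 0x56
s_1 = InvRound(s_0, k_7) = 0x86
s_2 = InvRound(s_1, k_6) = 0x30
s_3 = InvRound(s_2, k_5) = 0x2C
s_4 = InvRound(s_3, k_4) = 0x3C
s_5 = InvRound(s_4, k_3) = 0x8E
s_6 = InvRound(s_5, k_2) = 0x4A
s_7 = InvRound(s_6, k_1) = 0x4E
s_8 = InvRound(s_7, k_0) = 0x86

0x86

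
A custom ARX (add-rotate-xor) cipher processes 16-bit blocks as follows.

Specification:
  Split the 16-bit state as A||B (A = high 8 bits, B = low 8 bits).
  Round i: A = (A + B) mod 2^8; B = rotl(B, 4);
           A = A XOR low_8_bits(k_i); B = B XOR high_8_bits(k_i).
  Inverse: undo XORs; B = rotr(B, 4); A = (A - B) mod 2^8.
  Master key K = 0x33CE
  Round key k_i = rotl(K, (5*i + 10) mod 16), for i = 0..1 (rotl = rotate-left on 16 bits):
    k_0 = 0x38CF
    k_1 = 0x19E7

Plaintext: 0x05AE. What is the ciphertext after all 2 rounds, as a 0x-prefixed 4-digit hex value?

s_0 = plaintext = 0x05AE
s_1 = Round(s_0, k_0) = 0x7CD2
s_2 = Round(s_1, k_1) = 0xA934

0xA934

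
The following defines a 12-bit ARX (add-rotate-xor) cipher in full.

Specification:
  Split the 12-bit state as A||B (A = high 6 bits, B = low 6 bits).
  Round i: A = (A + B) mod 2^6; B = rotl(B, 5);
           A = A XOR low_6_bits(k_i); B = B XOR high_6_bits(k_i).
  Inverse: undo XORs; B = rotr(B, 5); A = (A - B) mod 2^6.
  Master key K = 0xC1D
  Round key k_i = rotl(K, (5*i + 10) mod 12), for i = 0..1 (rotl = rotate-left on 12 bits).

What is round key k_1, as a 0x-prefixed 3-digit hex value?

0x0EE

K = 0xC1D
k_0 = rotl(K, (5*0+10) mod 12) = rotl(K, 10) = 0x707
k_1 = rotl(K, (5*1+10) mod 12) = rotl(K, 3) = 0x0EE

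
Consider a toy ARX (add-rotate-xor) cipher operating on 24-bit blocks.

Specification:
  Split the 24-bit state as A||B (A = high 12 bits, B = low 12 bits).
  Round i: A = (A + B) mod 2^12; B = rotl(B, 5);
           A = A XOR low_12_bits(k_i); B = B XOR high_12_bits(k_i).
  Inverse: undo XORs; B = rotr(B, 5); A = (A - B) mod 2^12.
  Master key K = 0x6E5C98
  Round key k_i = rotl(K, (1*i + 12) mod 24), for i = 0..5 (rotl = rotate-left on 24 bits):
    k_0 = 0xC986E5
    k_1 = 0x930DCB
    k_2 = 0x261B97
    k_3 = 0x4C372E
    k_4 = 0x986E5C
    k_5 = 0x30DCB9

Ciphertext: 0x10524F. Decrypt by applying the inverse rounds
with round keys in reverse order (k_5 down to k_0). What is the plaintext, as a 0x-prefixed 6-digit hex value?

0x7FB298

s_0 = ciphertext = 0x10524F
s_1 = InvRound(s_0, k_5) = 0xCB210A
s_2 = InvRound(s_1, k_4) = 0xCAA644
s_3 = InvRound(s_2, k_3) = 0x7F0394
s_4 = InvRound(s_3, k_2) = 0x1D8A8F
s_5 = InvRound(s_4, k_1) = 0xC76F9D
s_6 = InvRound(s_5, k_0) = 0x7FB298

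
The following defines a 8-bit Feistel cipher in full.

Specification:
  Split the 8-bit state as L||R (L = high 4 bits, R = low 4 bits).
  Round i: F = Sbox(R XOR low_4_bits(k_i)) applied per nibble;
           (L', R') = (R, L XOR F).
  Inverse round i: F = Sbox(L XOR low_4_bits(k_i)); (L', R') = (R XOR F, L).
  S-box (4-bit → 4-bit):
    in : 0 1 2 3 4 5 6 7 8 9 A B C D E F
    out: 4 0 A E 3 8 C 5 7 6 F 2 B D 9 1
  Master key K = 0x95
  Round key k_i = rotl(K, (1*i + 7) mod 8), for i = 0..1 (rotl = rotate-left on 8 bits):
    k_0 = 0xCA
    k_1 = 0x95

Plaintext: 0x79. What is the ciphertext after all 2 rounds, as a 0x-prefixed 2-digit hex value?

s_0 = plaintext = 0x79
s_1 = Round(s_0, k_0) = 0x99
s_2 = Round(s_1, k_1) = 0x92

0x92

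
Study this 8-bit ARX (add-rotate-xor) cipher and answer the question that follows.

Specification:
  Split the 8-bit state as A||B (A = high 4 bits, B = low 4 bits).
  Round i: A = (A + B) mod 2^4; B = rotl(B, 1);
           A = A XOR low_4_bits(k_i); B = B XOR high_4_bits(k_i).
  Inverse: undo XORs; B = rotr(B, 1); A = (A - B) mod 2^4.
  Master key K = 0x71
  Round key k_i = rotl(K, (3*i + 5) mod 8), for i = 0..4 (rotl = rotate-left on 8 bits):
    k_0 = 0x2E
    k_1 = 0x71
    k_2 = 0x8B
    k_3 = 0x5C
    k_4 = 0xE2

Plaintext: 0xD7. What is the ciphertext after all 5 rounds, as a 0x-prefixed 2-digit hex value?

0xC1

s_0 = plaintext = 0xD7
s_1 = Round(s_0, k_0) = 0xAC
s_2 = Round(s_1, k_1) = 0x7E
s_3 = Round(s_2, k_2) = 0xE5
s_4 = Round(s_3, k_3) = 0xFF
s_5 = Round(s_4, k_4) = 0xC1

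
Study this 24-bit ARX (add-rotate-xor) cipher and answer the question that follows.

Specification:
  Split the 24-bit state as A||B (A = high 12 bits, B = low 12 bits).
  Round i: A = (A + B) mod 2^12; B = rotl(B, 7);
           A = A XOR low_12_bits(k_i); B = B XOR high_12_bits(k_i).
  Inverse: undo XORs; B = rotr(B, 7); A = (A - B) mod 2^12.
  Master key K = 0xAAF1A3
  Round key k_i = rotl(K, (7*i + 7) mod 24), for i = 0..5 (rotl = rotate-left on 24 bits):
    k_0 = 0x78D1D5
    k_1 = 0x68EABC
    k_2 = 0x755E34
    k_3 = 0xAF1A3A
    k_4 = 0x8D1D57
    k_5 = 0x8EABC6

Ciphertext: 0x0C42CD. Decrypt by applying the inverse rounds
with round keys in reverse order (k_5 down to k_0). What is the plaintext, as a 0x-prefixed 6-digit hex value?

s_0 = ciphertext = 0x0C42CD
s_1 = InvRound(s_0, k_5) = 0x60E4F4
s_2 = InvRound(s_1, k_4) = 0x6A14B8
s_3 = InvRound(s_2, k_3) = 0x35F93C
s_4 = InvRound(s_3, k_2) = 0x02FD3C
s_5 = InvRound(s_4, k_1) = 0x43C657
s_6 = InvRound(s_5, k_0) = 0xAA6B43

0xAA6B43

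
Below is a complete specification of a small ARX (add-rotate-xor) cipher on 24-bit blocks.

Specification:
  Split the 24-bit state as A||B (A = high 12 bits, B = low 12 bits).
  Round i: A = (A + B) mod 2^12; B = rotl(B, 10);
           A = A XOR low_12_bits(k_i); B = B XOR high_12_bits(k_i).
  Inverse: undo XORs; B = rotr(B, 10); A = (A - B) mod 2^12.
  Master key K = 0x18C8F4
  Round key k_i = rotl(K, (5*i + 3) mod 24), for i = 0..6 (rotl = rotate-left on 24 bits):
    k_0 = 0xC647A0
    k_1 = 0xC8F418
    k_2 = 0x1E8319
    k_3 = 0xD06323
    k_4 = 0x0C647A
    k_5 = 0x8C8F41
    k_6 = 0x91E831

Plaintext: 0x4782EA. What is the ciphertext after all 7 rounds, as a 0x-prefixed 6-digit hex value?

0x9354F4

s_0 = plaintext = 0x4782EA
s_1 = Round(s_0, k_0) = 0x0C24DE
s_2 = Round(s_1, k_1) = 0x1B85B8
s_3 = Round(s_2, k_2) = 0x469086
s_4 = Round(s_3, k_3) = 0x7CC527
s_5 = Round(s_4, k_4) = 0x889D8F
s_6 = Round(s_5, k_5) = 0x9597AB
s_7 = Round(s_6, k_6) = 0x9354F4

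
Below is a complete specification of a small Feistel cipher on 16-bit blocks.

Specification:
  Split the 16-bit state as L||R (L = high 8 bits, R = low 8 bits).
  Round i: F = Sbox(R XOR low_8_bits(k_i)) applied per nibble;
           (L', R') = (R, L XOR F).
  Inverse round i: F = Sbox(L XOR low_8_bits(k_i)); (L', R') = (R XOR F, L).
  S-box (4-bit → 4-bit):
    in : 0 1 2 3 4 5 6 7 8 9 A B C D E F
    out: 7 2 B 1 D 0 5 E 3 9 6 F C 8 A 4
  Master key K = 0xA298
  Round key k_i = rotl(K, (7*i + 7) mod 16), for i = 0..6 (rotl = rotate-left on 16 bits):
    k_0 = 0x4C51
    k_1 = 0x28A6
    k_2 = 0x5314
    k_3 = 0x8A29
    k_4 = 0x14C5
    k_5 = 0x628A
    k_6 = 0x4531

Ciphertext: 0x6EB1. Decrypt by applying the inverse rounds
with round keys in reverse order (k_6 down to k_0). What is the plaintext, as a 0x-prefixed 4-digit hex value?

s_0 = ciphertext = 0x6EB1
s_1 = InvRound(s_0, k_6) = 0xB56E
s_2 = InvRound(s_1, k_5) = 0x7AB5
s_3 = InvRound(s_2, k_4) = 0x417A
s_4 = InvRound(s_3, k_3) = 0x2941
s_5 = InvRound(s_4, k_2) = 0x5929
s_6 = InvRound(s_5, k_1) = 0x6D59
s_7 = InvRound(s_6, k_0) = 0x456D

0x456D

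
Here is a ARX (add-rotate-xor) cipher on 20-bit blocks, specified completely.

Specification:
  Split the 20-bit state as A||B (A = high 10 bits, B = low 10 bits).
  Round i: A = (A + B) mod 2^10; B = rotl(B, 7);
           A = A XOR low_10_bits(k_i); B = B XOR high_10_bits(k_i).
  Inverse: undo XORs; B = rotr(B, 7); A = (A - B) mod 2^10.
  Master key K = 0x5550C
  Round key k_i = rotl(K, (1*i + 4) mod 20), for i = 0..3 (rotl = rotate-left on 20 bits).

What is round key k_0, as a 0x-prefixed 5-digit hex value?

K = 0x5550C
k_0 = rotl(K, (1*0+4) mod 20) = rotl(K, 4) = 0x550C5

0x550C5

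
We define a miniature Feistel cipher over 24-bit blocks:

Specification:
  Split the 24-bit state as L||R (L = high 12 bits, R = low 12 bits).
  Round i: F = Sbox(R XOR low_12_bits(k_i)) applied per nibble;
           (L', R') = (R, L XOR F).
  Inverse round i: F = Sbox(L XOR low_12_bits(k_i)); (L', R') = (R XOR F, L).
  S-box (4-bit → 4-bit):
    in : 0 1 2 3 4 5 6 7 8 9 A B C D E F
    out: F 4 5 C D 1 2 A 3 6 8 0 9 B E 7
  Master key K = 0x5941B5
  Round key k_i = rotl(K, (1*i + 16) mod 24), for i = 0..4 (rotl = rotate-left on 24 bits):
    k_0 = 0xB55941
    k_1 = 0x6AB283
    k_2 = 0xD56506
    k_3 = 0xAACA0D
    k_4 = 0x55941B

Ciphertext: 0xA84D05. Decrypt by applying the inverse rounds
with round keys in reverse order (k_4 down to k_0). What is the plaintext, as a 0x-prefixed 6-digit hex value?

0x27868C

s_0 = ciphertext = 0xA84D05
s_1 = InvRound(s_0, k_4) = 0x362A84
s_2 = InvRound(s_1, k_3) = 0xCA3362
s_3 = InvRound(s_2, k_2) = 0x5E3CA3
s_4 = InvRound(s_3, k_1) = 0x68C5E3
s_5 = InvRound(s_4, k_0) = 0x27868C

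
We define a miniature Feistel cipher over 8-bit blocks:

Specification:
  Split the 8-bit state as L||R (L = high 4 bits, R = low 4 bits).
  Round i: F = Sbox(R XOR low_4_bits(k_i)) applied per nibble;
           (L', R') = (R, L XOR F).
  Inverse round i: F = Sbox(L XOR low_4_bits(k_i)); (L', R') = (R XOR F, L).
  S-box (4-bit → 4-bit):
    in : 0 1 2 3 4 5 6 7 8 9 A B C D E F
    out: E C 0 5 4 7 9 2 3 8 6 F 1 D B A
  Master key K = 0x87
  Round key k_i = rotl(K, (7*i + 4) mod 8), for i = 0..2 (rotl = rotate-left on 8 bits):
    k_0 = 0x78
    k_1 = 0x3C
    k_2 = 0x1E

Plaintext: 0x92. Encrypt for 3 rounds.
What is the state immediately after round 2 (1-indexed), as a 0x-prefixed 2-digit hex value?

0xF7

s_0 = plaintext = 0x92
s_1 = Round(s_0, k_0) = 0x2F
s_2 = Round(s_1, k_1) = 0xF7
s_3 = Round(s_2, k_2) = 0x77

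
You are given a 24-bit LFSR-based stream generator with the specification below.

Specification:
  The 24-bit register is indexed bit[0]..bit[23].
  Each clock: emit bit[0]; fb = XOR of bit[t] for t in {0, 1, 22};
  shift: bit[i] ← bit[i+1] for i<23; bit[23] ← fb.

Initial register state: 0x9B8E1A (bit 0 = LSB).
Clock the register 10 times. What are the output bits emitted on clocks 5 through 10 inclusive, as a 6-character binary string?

100001

reg_0 = 0x9B8E1A
clock 1: out=0, reg = 0xCDC70D
clock 2: out=1, reg = 0x66E386
clock 3: out=0, reg = 0x3371C3
clock 4: out=1, reg = 0x19B8E1
clock 5: out=1, reg = 0x8CDC70
clock 6: out=0, reg = 0x466E38
clock 7: out=0, reg = 0xA3371C
clock 8: out=0, reg = 0x519B8E
clock 9: out=0, reg = 0x28CDC7
clock 10: out=1, reg = 0x1466E3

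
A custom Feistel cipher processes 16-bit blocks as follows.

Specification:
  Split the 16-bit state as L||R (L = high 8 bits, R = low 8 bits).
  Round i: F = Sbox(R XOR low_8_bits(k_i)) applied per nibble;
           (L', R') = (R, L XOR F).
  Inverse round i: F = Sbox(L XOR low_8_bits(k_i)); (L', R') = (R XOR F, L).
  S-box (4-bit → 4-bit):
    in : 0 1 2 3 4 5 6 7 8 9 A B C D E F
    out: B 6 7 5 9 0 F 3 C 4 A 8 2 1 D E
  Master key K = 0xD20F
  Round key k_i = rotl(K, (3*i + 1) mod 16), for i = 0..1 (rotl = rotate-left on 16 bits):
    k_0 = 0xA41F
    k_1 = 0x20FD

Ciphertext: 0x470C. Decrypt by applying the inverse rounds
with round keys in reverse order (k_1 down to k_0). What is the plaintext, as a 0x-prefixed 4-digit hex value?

0x0386

s_0 = ciphertext = 0x470C
s_1 = InvRound(s_0, k_1) = 0x8647
s_2 = InvRound(s_1, k_0) = 0x0386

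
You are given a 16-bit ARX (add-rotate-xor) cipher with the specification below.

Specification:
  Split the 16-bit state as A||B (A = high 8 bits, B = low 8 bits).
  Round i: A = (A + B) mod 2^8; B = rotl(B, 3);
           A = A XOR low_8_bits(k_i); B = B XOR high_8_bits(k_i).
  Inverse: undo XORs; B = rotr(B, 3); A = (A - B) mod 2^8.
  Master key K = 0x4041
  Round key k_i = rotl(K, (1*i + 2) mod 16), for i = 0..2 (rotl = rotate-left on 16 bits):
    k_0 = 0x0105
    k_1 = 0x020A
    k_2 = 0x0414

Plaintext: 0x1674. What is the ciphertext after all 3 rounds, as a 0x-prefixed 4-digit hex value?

s_0 = plaintext = 0x1674
s_1 = Round(s_0, k_0) = 0x8FA2
s_2 = Round(s_1, k_1) = 0x3B17
s_3 = Round(s_2, k_2) = 0x46BC

0x46BC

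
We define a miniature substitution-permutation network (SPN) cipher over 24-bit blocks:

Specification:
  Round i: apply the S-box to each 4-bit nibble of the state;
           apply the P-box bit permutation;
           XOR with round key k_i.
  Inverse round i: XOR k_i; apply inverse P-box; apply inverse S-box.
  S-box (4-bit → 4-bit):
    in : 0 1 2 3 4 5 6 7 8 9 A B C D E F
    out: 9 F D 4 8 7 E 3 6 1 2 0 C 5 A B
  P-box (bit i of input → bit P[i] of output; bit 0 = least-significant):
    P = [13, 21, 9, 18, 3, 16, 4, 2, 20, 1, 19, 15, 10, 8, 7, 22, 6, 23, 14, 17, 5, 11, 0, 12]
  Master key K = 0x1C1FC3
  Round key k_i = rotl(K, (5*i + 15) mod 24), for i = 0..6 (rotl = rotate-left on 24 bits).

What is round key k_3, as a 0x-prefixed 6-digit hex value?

0x07F0C7

K = 0x1C1FC3
k_0 = rotl(K, (5*0+15) mod 24) = rotl(K, 15) = 0xE18E0F
k_1 = rotl(K, (5*1+15) mod 24) = rotl(K, 20) = 0x31C1FC
k_2 = rotl(K, (5*2+15) mod 24) = rotl(K, 1) = 0x383F86
k_3 = rotl(K, (5*3+15) mod 24) = rotl(K, 6) = 0x07F0C7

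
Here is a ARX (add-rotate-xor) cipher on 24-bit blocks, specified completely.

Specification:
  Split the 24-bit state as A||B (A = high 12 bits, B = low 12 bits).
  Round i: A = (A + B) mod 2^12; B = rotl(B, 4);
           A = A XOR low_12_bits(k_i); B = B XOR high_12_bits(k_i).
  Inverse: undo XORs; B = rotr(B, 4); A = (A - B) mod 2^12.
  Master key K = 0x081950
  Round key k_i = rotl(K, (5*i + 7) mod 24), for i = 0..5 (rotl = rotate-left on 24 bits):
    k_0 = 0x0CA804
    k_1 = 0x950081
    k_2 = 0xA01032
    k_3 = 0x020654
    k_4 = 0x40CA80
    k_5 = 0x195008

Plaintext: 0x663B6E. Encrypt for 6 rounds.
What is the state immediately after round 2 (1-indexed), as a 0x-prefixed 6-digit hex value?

s_0 = plaintext = 0x663B6E
s_1 = Round(s_0, k_0) = 0x9D5621
s_2 = Round(s_1, k_1) = 0xF77B46
s_3 = Round(s_2, k_2) = 0xA8FE6A
s_4 = Round(s_3, k_3) = 0xEAD68E
s_5 = Round(s_4, k_4) = 0xFBBCEA
s_6 = Round(s_5, k_5) = 0xCADF39

0xF77B46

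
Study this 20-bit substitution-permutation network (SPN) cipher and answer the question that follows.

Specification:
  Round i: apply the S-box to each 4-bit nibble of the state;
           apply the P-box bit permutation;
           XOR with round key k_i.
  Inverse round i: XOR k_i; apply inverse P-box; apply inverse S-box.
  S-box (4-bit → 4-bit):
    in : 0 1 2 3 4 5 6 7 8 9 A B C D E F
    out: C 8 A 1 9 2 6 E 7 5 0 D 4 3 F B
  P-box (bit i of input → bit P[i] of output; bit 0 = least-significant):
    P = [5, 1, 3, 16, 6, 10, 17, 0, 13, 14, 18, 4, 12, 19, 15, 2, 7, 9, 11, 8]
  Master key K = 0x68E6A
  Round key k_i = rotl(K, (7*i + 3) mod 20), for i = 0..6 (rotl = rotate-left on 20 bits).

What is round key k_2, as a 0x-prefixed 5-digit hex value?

K = 0x68E6A
k_0 = rotl(K, (7*0+3) mod 20) = rotl(K, 3) = 0x47353
k_1 = rotl(K, (7*1+3) mod 20) = rotl(K, 10) = 0x9A9A3
k_2 = rotl(K, (7*2+3) mod 20) = rotl(K, 17) = 0x4D1CD

0x4D1CD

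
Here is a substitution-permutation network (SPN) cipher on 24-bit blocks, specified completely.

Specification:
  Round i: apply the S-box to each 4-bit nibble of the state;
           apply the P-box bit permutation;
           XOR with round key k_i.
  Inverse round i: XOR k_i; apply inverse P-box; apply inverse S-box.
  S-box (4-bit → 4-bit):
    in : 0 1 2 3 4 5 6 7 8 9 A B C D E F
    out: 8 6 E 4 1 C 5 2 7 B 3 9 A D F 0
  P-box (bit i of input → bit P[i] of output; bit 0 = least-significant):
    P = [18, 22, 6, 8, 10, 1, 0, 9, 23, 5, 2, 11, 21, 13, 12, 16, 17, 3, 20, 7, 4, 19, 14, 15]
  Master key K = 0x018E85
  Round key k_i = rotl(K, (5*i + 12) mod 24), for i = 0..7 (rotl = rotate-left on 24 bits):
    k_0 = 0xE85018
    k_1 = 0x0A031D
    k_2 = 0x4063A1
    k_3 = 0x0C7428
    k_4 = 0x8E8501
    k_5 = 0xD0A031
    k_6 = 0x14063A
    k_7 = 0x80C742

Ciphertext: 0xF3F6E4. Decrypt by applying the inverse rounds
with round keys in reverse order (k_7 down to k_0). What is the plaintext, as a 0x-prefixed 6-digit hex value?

0x5A510D

s_0 = ciphertext = 0xF3F6E4
s_1 = InvRound(s_0, k_7) = 0xFDE17C
s_2 = InvRound(s_1, k_6) = 0x2F9692
s_3 = InvRound(s_2, k_5) = 0x7DEAEA
s_4 = InvRound(s_3, k_4) = 0x3E99E2
s_5 = InvRound(s_4, k_3) = 0x5EA0A5
s_6 = InvRound(s_5, k_2) = 0x26F30B
s_7 = InvRound(s_6, k_1) = 0xEF8374
s_8 = InvRound(s_7, k_0) = 0x5A510D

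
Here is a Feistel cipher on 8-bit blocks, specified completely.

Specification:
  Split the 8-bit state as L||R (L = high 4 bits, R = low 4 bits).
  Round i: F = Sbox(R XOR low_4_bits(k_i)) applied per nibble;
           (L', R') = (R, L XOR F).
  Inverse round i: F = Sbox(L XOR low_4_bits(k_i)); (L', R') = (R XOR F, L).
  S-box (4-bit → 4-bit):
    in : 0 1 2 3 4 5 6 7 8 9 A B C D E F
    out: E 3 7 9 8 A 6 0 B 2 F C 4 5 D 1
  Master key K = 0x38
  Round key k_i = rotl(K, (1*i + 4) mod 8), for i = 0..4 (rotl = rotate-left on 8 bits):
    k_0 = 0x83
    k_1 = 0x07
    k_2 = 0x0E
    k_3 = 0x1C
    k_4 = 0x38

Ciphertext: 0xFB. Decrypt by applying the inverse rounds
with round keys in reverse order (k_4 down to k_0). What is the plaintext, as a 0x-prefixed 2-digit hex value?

s_0 = ciphertext = 0xFB
s_1 = InvRound(s_0, k_4) = 0xBF
s_2 = InvRound(s_1, k_3) = 0xFB
s_3 = InvRound(s_2, k_2) = 0x8F
s_4 = InvRound(s_3, k_1) = 0xE8
s_5 = InvRound(s_4, k_0) = 0xDE

0xDE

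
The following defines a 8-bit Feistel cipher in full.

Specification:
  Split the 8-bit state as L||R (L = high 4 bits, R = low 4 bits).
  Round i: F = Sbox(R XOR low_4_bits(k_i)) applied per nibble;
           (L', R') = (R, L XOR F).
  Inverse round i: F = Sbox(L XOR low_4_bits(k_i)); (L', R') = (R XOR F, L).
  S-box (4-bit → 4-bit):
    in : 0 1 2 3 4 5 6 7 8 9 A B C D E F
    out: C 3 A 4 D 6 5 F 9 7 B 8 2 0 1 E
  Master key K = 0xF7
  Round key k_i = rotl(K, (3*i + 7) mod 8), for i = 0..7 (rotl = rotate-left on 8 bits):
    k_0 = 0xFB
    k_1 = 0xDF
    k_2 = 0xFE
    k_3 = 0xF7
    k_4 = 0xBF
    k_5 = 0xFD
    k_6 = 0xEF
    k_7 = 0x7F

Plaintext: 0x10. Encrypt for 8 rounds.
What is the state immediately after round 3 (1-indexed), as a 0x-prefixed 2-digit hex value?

0x51

s_0 = plaintext = 0x10
s_1 = Round(s_0, k_0) = 0x09
s_2 = Round(s_1, k_1) = 0x95
s_3 = Round(s_2, k_2) = 0x51
s_4 = Round(s_3, k_3) = 0x10
s_5 = Round(s_4, k_4) = 0x0F
s_6 = Round(s_5, k_5) = 0xFA
s_7 = Round(s_6, k_6) = 0xA9
s_8 = Round(s_7, k_7) = 0x9F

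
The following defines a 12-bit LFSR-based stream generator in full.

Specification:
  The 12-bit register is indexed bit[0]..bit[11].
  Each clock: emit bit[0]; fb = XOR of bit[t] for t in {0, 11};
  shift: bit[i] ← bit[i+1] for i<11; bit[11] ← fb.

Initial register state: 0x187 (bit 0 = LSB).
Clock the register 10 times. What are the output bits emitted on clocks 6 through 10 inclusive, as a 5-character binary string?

reg_0 = 0x187
clock 1: out=1, reg = 0x8C3
clock 2: out=1, reg = 0x461
clock 3: out=1, reg = 0xA30
clock 4: out=0, reg = 0xD18
clock 5: out=0, reg = 0xE8C
clock 6: out=0, reg = 0xF46
clock 7: out=0, reg = 0xFA3
clock 8: out=1, reg = 0x7D1
clock 9: out=1, reg = 0xBE8
clock 10: out=0, reg = 0xDF4

00110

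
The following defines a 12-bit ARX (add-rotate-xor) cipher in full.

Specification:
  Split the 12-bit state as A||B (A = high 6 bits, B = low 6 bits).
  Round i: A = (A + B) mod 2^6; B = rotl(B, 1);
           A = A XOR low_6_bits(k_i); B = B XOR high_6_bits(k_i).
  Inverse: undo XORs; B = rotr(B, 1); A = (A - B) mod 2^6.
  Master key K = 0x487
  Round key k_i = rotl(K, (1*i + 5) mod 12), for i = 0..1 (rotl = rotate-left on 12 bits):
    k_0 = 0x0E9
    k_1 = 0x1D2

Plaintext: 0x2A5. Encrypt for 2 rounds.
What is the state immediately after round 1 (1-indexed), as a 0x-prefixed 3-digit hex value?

0x188

s_0 = plaintext = 0x2A5
s_1 = Round(s_0, k_0) = 0x188
s_2 = Round(s_1, k_1) = 0x717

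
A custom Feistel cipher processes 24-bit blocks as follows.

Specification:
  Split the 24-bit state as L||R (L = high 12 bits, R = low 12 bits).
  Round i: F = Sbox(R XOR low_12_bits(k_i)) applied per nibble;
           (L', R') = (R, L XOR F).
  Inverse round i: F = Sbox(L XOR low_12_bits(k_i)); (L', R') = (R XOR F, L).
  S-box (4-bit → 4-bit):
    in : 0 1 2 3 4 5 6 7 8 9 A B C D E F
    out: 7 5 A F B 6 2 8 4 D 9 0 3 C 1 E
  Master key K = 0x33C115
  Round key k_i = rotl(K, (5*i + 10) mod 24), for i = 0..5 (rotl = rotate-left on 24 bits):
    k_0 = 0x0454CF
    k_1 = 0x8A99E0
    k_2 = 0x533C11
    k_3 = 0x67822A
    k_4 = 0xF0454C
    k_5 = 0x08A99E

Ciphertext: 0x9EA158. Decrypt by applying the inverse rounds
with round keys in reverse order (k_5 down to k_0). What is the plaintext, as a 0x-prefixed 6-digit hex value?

0x4174F2

s_0 = ciphertext = 0x9EA158
s_1 = InvRound(s_0, k_5) = 0x6D39EA
s_2 = InvRound(s_1, k_4) = 0x6346D3
s_3 = InvRound(s_2, k_3) = 0xD82634
s_4 = InvRound(s_3, k_2) = 0x3EBD82
s_5 = InvRound(s_4, k_1) = 0x4F23EB
s_6 = InvRound(s_5, k_0) = 0x4174F2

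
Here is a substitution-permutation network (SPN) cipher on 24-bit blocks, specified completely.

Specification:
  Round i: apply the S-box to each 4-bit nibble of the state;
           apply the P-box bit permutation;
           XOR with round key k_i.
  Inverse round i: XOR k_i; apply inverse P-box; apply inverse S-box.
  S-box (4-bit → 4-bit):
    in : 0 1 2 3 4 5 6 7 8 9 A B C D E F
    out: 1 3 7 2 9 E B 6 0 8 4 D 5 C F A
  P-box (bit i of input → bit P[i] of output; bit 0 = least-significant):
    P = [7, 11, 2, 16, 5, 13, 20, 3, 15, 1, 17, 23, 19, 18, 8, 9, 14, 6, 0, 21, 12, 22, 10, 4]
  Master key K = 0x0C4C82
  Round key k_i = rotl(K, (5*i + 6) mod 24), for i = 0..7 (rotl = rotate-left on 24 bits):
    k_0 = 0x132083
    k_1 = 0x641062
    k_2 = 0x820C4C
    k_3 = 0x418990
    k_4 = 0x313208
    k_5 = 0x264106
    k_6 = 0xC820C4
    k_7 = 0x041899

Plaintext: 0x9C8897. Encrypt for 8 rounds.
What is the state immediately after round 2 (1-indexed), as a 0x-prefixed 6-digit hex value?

s_0 = plaintext = 0x9C8897
s_1 = Round(s_0, k_0) = 0x13689E
s_2 = Round(s_1, k_1) = 0x290AAE
s_3 = Round(s_2, k_2) = 0xF910C8
s_4 = Round(s_3, k_3) = 0x3D09A0
s_5 = Round(s_4, k_4) = 0xC93289
s_6 = Round(s_5, k_5) = 0x01D504
s_7 = Round(s_6, k_6) = 0x4B7326
s_8 = Round(s_7, k_7) = 0x31612A

0x290AAE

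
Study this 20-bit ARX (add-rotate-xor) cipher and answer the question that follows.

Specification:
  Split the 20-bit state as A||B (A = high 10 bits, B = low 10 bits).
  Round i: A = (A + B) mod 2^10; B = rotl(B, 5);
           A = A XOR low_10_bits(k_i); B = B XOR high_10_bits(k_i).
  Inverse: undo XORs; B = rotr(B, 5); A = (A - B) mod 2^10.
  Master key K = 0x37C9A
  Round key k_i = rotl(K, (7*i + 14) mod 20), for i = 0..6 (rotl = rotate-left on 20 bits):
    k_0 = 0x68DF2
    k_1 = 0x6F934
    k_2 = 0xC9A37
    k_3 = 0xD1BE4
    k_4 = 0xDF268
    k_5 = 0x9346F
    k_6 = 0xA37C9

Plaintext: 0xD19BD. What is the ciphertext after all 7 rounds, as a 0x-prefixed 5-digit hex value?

0xCEA7C

s_0 = plaintext = 0xD19BD
s_1 = Round(s_0, k_0) = 0x3C60E
s_2 = Round(s_1, k_1) = 0xF2C6E
s_3 = Round(s_2, k_2) = 0x83AE5
s_4 = Round(s_3, k_3) = 0xC5FF1
s_5 = Round(s_4, k_4) = 0x58143
s_6 = Round(s_5, k_5) = 0xB3227
s_7 = Round(s_6, k_6) = 0xCEA7C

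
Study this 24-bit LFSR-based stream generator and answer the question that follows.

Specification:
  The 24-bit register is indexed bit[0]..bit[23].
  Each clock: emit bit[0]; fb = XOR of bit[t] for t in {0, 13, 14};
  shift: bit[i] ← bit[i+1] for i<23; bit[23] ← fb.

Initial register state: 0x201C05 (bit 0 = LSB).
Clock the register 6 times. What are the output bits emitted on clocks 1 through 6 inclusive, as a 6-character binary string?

reg_0 = 0x201C05
clock 1: out=1, reg = 0x900E02
clock 2: out=0, reg = 0x480701
clock 3: out=1, reg = 0xA40380
clock 4: out=0, reg = 0x5201C0
clock 5: out=0, reg = 0x2900E0
clock 6: out=0, reg = 0x148070

101000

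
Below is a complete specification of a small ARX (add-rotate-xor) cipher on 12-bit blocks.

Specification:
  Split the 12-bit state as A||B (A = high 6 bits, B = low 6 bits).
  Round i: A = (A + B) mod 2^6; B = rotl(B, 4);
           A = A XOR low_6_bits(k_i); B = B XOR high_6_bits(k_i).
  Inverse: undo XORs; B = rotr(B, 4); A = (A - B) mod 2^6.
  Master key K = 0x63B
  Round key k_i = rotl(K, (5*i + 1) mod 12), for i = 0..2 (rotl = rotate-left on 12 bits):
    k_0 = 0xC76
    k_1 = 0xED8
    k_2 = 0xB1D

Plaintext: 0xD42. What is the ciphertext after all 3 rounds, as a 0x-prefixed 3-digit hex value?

0x917

s_0 = plaintext = 0xD42
s_1 = Round(s_0, k_0) = 0x051
s_2 = Round(s_1, k_1) = 0x2AF
s_3 = Round(s_2, k_2) = 0x917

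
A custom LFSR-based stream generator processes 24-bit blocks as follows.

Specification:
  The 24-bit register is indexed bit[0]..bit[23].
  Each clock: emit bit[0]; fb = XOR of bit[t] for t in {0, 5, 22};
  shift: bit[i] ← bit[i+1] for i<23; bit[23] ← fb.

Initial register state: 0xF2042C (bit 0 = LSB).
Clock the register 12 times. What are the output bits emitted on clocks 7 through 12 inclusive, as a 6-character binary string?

reg_0 = 0xF2042C
clock 1: out=0, reg = 0x790216
clock 2: out=0, reg = 0xBC810B
clock 3: out=1, reg = 0xDE4085
clock 4: out=1, reg = 0x6F2042
clock 5: out=0, reg = 0xB79021
clock 6: out=1, reg = 0x5BC810
clock 7: out=0, reg = 0xADE408
clock 8: out=0, reg = 0x56F204
clock 9: out=0, reg = 0xAB7902
clock 10: out=0, reg = 0x55BC81
clock 11: out=1, reg = 0x2ADE40
clock 12: out=0, reg = 0x156F20

000010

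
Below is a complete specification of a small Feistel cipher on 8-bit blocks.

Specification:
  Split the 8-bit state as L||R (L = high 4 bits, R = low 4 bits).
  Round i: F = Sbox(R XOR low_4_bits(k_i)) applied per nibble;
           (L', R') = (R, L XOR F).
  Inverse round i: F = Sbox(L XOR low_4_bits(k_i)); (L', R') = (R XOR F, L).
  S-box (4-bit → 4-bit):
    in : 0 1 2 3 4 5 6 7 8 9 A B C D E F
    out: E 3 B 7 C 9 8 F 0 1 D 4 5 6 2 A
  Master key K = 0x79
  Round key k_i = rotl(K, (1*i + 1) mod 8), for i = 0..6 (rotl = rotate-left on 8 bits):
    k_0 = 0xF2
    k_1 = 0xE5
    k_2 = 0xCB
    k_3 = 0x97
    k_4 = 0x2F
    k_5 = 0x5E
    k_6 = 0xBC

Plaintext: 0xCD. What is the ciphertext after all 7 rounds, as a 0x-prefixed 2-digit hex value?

0x02

s_0 = plaintext = 0xCD
s_1 = Round(s_0, k_0) = 0xD6
s_2 = Round(s_1, k_1) = 0x6A
s_3 = Round(s_2, k_2) = 0xA5
s_4 = Round(s_3, k_3) = 0x51
s_5 = Round(s_4, k_4) = 0x17
s_6 = Round(s_5, k_5) = 0x70
s_7 = Round(s_6, k_6) = 0x02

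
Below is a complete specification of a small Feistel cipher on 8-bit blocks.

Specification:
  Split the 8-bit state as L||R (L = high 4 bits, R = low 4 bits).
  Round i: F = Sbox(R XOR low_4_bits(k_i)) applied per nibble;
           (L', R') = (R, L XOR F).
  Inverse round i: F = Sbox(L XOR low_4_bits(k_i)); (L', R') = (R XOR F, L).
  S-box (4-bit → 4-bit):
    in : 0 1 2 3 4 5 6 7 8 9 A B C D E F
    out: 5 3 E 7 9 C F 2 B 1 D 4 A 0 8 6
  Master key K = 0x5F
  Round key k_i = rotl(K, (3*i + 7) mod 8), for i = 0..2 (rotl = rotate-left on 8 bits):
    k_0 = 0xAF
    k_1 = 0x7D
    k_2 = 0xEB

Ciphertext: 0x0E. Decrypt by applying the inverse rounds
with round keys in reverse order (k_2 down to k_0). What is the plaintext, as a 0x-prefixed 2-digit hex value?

s_0 = ciphertext = 0x0E
s_1 = InvRound(s_0, k_2) = 0xA0
s_2 = InvRound(s_1, k_1) = 0x2A
s_3 = InvRound(s_2, k_0) = 0xA2

0xA2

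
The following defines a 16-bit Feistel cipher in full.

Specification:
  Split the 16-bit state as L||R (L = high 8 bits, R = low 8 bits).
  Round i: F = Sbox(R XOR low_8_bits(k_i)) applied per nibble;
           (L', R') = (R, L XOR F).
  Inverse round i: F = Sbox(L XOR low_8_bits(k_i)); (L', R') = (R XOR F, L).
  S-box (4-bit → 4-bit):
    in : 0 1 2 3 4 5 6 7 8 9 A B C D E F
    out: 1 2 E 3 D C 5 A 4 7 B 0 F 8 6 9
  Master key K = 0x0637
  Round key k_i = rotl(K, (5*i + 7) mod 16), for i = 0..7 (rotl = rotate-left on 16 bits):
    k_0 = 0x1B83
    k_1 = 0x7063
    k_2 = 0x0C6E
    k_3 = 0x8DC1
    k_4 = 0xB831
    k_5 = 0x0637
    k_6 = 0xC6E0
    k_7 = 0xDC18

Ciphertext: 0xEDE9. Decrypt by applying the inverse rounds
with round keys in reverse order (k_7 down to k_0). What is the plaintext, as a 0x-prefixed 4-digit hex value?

0xDB8C

s_0 = ciphertext = 0xEDE9
s_1 = InvRound(s_0, k_7) = 0x75ED
s_2 = InvRound(s_1, k_6) = 0x9175
s_3 = InvRound(s_2, k_5) = 0xC091
s_4 = InvRound(s_3, k_4) = 0x03C0
s_5 = InvRound(s_4, k_3) = 0x3E03
s_6 = InvRound(s_5, k_2) = 0xC23E
s_7 = InvRound(s_6, k_1) = 0x8CC2
s_8 = InvRound(s_7, k_0) = 0xDB8C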